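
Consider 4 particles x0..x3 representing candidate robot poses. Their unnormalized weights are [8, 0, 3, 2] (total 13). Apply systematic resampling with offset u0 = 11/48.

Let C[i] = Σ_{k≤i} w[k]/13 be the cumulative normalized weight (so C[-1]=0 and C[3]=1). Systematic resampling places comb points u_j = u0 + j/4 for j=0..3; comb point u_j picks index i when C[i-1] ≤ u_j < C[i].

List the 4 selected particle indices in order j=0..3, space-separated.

C = [8/13, 8/13, 11/13, 1]
j=0: u_0=11/48 ∈ [0, 8/13) → index 0
j=1: u_1=23/48 ∈ [0, 8/13) → index 0
j=2: u_2=35/48 ∈ [8/13, 11/13) → index 2
j=3: u_3=47/48 ∈ [11/13, 1) → index 3

0 0 2 3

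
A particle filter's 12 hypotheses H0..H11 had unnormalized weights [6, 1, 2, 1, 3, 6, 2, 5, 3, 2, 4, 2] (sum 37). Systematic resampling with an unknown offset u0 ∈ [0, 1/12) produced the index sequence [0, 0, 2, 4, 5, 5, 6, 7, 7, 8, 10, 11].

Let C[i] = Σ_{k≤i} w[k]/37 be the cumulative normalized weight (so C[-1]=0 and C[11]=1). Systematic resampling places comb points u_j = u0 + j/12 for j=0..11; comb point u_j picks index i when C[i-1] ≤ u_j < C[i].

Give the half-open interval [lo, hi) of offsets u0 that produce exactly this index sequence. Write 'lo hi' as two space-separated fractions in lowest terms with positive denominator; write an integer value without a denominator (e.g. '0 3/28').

13/444 5/148

C = [6/37, 7/37, 9/37, 10/37, 13/37, 19/37, 21/37, 26/37, 29/37, 31/37, 35/37, 1]
j=0 picked index 0: u0 ∈ [0, 6/37)
j=1 picked index 0: u0 ∈ [-1/12, 35/444)
j=2 picked index 2: u0 ∈ [5/222, 17/222)
j=3 picked index 4: u0 ∈ [3/148, 15/148)
j=4 picked index 5: u0 ∈ [2/111, 20/111)
j=5 picked index 5: u0 ∈ [-29/444, 43/444)
j=6 picked index 6: u0 ∈ [1/74, 5/74)
j=7 picked index 7: u0 ∈ [-7/444, 53/444)
j=8 picked index 7: u0 ∈ [-11/111, 4/111)
j=9 picked index 8: u0 ∈ [-7/148, 5/148)
j=10 picked index 10: u0 ∈ [1/222, 25/222)
j=11 picked index 11: u0 ∈ [13/444, 1/12)
intersection: [13/444, 5/148)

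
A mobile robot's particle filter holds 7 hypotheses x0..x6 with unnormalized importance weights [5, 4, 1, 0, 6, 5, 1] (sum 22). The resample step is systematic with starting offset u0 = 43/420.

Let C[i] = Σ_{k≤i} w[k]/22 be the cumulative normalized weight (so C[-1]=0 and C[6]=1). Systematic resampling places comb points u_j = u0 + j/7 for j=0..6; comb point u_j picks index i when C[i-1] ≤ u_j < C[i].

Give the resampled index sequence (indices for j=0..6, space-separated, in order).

0 1 1 4 4 5 6

C = [5/22, 9/22, 5/11, 5/11, 8/11, 21/22, 1]
j=0: u_0=43/420 ∈ [0, 5/22) → index 0
j=1: u_1=103/420 ∈ [5/22, 9/22) → index 1
j=2: u_2=163/420 ∈ [5/22, 9/22) → index 1
j=3: u_3=223/420 ∈ [5/11, 8/11) → index 4
j=4: u_4=283/420 ∈ [5/11, 8/11) → index 4
j=5: u_5=49/60 ∈ [8/11, 21/22) → index 5
j=6: u_6=403/420 ∈ [21/22, 1) → index 6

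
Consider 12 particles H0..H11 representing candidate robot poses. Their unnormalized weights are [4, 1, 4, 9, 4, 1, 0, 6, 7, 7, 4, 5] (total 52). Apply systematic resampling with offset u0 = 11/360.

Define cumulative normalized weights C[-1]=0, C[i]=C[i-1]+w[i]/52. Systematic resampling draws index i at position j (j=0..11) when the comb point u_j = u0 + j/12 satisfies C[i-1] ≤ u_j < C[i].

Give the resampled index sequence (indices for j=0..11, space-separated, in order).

C = [1/13, 5/52, 9/52, 9/26, 11/26, 23/52, 23/52, 29/52, 9/13, 43/52, 47/52, 1]
j=0: u_0=11/360 ∈ [0, 1/13) → index 0
j=1: u_1=41/360 ∈ [5/52, 9/52) → index 2
j=2: u_2=71/360 ∈ [9/52, 9/26) → index 3
j=3: u_3=101/360 ∈ [9/52, 9/26) → index 3
j=4: u_4=131/360 ∈ [9/26, 11/26) → index 4
j=5: u_5=161/360 ∈ [23/52, 29/52) → index 7
j=6: u_6=191/360 ∈ [23/52, 29/52) → index 7
j=7: u_7=221/360 ∈ [29/52, 9/13) → index 8
j=8: u_8=251/360 ∈ [9/13, 43/52) → index 9
j=9: u_9=281/360 ∈ [9/13, 43/52) → index 9
j=10: u_10=311/360 ∈ [43/52, 47/52) → index 10
j=11: u_11=341/360 ∈ [47/52, 1) → index 11

0 2 3 3 4 7 7 8 9 9 10 11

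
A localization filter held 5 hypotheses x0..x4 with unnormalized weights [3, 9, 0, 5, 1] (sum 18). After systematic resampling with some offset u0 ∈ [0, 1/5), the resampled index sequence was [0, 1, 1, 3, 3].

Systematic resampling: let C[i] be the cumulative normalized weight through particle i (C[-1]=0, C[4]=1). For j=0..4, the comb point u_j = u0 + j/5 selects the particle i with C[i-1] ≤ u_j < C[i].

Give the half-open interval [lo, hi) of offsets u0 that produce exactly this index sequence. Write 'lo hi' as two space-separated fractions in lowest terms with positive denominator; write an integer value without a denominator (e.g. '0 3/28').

C = [1/6, 2/3, 2/3, 17/18, 1]
j=0 picked index 0: u0 ∈ [0, 1/6)
j=1 picked index 1: u0 ∈ [-1/30, 7/15)
j=2 picked index 1: u0 ∈ [-7/30, 4/15)
j=3 picked index 3: u0 ∈ [1/15, 31/90)
j=4 picked index 3: u0 ∈ [-2/15, 13/90)
intersection: [1/15, 13/90)

1/15 13/90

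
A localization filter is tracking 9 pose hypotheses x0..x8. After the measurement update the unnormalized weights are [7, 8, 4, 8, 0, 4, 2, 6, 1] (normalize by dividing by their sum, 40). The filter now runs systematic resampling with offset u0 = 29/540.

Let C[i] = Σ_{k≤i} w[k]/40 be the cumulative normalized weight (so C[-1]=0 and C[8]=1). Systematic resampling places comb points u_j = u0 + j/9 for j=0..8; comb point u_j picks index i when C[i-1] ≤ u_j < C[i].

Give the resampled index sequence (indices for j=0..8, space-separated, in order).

C = [7/40, 3/8, 19/40, 27/40, 27/40, 31/40, 33/40, 39/40, 1]
j=0: u_0=29/540 ∈ [0, 7/40) → index 0
j=1: u_1=89/540 ∈ [0, 7/40) → index 0
j=2: u_2=149/540 ∈ [7/40, 3/8) → index 1
j=3: u_3=209/540 ∈ [3/8, 19/40) → index 2
j=4: u_4=269/540 ∈ [19/40, 27/40) → index 3
j=5: u_5=329/540 ∈ [19/40, 27/40) → index 3
j=6: u_6=389/540 ∈ [27/40, 31/40) → index 5
j=7: u_7=449/540 ∈ [33/40, 39/40) → index 7
j=8: u_8=509/540 ∈ [33/40, 39/40) → index 7

0 0 1 2 3 3 5 7 7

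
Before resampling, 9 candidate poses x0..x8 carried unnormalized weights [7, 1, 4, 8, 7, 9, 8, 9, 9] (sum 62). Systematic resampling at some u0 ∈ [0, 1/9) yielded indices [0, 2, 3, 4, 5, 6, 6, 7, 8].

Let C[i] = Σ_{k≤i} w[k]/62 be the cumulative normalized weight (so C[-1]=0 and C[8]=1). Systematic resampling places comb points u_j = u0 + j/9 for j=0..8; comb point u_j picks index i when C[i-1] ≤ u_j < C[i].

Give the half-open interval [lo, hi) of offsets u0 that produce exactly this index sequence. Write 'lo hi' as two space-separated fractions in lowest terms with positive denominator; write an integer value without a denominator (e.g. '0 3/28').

7/279 4/93

C = [7/62, 4/31, 6/31, 10/31, 27/62, 18/31, 22/31, 53/62, 1]
j=0 picked index 0: u0 ∈ [0, 7/62)
j=1 picked index 2: u0 ∈ [5/279, 23/279)
j=2 picked index 3: u0 ∈ [-8/279, 28/279)
j=3 picked index 4: u0 ∈ [-1/93, 19/186)
j=4 picked index 5: u0 ∈ [-5/558, 38/279)
j=5 picked index 6: u0 ∈ [7/279, 43/279)
j=6 picked index 6: u0 ∈ [-8/93, 4/93)
j=7 picked index 7: u0 ∈ [-19/279, 43/558)
j=8 picked index 8: u0 ∈ [-19/558, 1/9)
intersection: [7/279, 4/93)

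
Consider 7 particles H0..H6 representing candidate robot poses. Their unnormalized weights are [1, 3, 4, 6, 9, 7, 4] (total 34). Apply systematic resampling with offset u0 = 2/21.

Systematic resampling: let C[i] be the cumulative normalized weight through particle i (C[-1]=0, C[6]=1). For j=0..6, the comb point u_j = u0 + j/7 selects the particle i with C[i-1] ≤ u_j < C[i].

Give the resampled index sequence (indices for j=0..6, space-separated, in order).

C = [1/34, 2/17, 4/17, 7/17, 23/34, 15/17, 1]
j=0: u_0=2/21 ∈ [1/34, 2/17) → index 1
j=1: u_1=5/21 ∈ [4/17, 7/17) → index 3
j=2: u_2=8/21 ∈ [4/17, 7/17) → index 3
j=3: u_3=11/21 ∈ [7/17, 23/34) → index 4
j=4: u_4=2/3 ∈ [7/17, 23/34) → index 4
j=5: u_5=17/21 ∈ [23/34, 15/17) → index 5
j=6: u_6=20/21 ∈ [15/17, 1) → index 6

1 3 3 4 4 5 6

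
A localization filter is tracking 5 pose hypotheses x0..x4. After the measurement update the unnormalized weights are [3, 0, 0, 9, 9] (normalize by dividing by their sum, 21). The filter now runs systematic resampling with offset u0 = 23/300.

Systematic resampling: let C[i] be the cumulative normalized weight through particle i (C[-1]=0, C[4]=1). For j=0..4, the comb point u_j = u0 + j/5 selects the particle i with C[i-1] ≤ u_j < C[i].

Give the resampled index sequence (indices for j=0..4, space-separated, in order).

0 3 3 4 4

C = [1/7, 1/7, 1/7, 4/7, 1]
j=0: u_0=23/300 ∈ [0, 1/7) → index 0
j=1: u_1=83/300 ∈ [1/7, 4/7) → index 3
j=2: u_2=143/300 ∈ [1/7, 4/7) → index 3
j=3: u_3=203/300 ∈ [4/7, 1) → index 4
j=4: u_4=263/300 ∈ [4/7, 1) → index 4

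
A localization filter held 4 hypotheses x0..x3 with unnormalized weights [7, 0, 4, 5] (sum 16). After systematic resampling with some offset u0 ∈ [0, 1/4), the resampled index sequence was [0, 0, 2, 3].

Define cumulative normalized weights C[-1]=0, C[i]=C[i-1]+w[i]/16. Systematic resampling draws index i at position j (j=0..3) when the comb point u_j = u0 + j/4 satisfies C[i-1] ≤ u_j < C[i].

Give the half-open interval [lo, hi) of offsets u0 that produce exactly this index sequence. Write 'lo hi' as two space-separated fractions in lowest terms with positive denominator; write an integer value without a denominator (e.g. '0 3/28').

C = [7/16, 7/16, 11/16, 1]
j=0 picked index 0: u0 ∈ [0, 7/16)
j=1 picked index 0: u0 ∈ [-1/4, 3/16)
j=2 picked index 2: u0 ∈ [-1/16, 3/16)
j=3 picked index 3: u0 ∈ [-1/16, 1/4)
intersection: [0, 3/16)

0 3/16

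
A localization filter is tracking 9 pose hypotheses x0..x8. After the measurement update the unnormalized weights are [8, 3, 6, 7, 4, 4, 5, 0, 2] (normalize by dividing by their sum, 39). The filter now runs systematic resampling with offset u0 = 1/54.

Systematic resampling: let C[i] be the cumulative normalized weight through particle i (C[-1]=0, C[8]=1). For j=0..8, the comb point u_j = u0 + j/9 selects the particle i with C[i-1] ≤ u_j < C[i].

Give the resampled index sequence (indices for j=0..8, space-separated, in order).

C = [8/39, 11/39, 17/39, 8/13, 28/39, 32/39, 37/39, 37/39, 1]
j=0: u_0=1/54 ∈ [0, 8/39) → index 0
j=1: u_1=7/54 ∈ [0, 8/39) → index 0
j=2: u_2=13/54 ∈ [8/39, 11/39) → index 1
j=3: u_3=19/54 ∈ [11/39, 17/39) → index 2
j=4: u_4=25/54 ∈ [17/39, 8/13) → index 3
j=5: u_5=31/54 ∈ [17/39, 8/13) → index 3
j=6: u_6=37/54 ∈ [8/13, 28/39) → index 4
j=7: u_7=43/54 ∈ [28/39, 32/39) → index 5
j=8: u_8=49/54 ∈ [32/39, 37/39) → index 6

0 0 1 2 3 3 4 5 6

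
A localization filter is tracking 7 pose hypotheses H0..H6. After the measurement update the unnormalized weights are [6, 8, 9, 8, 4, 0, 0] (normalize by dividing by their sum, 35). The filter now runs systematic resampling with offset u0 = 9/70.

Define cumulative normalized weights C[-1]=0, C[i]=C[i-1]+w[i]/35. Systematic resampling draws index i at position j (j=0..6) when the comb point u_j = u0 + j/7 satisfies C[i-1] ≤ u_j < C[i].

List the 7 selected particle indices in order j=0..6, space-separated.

0 1 2 2 3 3 4

C = [6/35, 2/5, 23/35, 31/35, 1, 1, 1]
j=0: u_0=9/70 ∈ [0, 6/35) → index 0
j=1: u_1=19/70 ∈ [6/35, 2/5) → index 1
j=2: u_2=29/70 ∈ [2/5, 23/35) → index 2
j=3: u_3=39/70 ∈ [2/5, 23/35) → index 2
j=4: u_4=7/10 ∈ [23/35, 31/35) → index 3
j=5: u_5=59/70 ∈ [23/35, 31/35) → index 3
j=6: u_6=69/70 ∈ [31/35, 1) → index 4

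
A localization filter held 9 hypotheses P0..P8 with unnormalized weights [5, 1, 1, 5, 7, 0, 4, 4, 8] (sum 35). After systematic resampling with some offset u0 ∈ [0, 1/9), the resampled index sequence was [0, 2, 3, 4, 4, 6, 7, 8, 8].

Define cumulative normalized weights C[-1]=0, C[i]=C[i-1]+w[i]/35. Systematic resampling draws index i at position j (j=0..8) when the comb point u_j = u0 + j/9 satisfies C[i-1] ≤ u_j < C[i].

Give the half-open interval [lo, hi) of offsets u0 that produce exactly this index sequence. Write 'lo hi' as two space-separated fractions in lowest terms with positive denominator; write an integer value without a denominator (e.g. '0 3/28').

C = [1/7, 6/35, 1/5, 12/35, 19/35, 19/35, 23/35, 27/35, 1]
j=0 picked index 0: u0 ∈ [0, 1/7)
j=1 picked index 2: u0 ∈ [19/315, 4/45)
j=2 picked index 3: u0 ∈ [-1/45, 38/315)
j=3 picked index 4: u0 ∈ [1/105, 22/105)
j=4 picked index 4: u0 ∈ [-32/315, 31/315)
j=5 picked index 6: u0 ∈ [-4/315, 32/315)
j=6 picked index 7: u0 ∈ [-1/105, 11/105)
j=7 picked index 8: u0 ∈ [-2/315, 2/9)
j=8 picked index 8: u0 ∈ [-37/315, 1/9)
intersection: [19/315, 4/45)

19/315 4/45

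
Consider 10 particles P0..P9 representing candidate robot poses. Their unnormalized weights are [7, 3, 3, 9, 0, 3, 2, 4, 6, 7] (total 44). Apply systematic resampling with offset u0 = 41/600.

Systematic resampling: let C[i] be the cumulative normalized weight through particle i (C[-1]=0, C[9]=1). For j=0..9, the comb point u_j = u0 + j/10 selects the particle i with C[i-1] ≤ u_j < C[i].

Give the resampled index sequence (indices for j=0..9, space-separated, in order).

0 1 2 3 3 6 7 8 9 9

C = [7/44, 5/22, 13/44, 1/2, 1/2, 25/44, 27/44, 31/44, 37/44, 1]
j=0: u_0=41/600 ∈ [0, 7/44) → index 0
j=1: u_1=101/600 ∈ [7/44, 5/22) → index 1
j=2: u_2=161/600 ∈ [5/22, 13/44) → index 2
j=3: u_3=221/600 ∈ [13/44, 1/2) → index 3
j=4: u_4=281/600 ∈ [13/44, 1/2) → index 3
j=5: u_5=341/600 ∈ [25/44, 27/44) → index 6
j=6: u_6=401/600 ∈ [27/44, 31/44) → index 7
j=7: u_7=461/600 ∈ [31/44, 37/44) → index 8
j=8: u_8=521/600 ∈ [37/44, 1) → index 9
j=9: u_9=581/600 ∈ [37/44, 1) → index 9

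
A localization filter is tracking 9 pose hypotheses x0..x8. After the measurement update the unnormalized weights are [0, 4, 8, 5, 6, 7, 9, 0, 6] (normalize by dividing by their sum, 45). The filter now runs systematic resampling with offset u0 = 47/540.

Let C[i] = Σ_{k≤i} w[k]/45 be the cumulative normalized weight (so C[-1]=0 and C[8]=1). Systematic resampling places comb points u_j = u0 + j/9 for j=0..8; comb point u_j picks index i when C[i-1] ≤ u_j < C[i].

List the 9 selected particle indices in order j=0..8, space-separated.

C = [0, 4/45, 4/15, 17/45, 23/45, 2/3, 13/15, 13/15, 1]
j=0: u_0=47/540 ∈ [0, 4/45) → index 1
j=1: u_1=107/540 ∈ [4/45, 4/15) → index 2
j=2: u_2=167/540 ∈ [4/15, 17/45) → index 3
j=3: u_3=227/540 ∈ [17/45, 23/45) → index 4
j=4: u_4=287/540 ∈ [23/45, 2/3) → index 5
j=5: u_5=347/540 ∈ [23/45, 2/3) → index 5
j=6: u_6=407/540 ∈ [2/3, 13/15) → index 6
j=7: u_7=467/540 ∈ [2/3, 13/15) → index 6
j=8: u_8=527/540 ∈ [13/15, 1) → index 8

1 2 3 4 5 5 6 6 8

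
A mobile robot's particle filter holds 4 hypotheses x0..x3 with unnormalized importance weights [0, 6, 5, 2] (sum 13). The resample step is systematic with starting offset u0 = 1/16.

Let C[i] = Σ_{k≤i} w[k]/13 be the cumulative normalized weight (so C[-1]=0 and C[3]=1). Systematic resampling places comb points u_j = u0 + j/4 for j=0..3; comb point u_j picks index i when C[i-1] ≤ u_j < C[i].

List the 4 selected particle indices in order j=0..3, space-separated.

1 1 2 2

C = [0, 6/13, 11/13, 1]
j=0: u_0=1/16 ∈ [0, 6/13) → index 1
j=1: u_1=5/16 ∈ [0, 6/13) → index 1
j=2: u_2=9/16 ∈ [6/13, 11/13) → index 2
j=3: u_3=13/16 ∈ [6/13, 11/13) → index 2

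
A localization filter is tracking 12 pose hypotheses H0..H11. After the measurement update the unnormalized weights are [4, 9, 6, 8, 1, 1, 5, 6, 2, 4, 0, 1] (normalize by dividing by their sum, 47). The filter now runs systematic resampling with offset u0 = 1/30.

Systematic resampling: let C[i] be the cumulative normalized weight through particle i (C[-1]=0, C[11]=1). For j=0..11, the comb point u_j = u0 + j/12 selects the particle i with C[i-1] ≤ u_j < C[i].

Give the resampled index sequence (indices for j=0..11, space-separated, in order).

0 1 1 2 2 3 3 5 6 7 8 9

C = [4/47, 13/47, 19/47, 27/47, 28/47, 29/47, 34/47, 40/47, 42/47, 46/47, 46/47, 1]
j=0: u_0=1/30 ∈ [0, 4/47) → index 0
j=1: u_1=7/60 ∈ [4/47, 13/47) → index 1
j=2: u_2=1/5 ∈ [4/47, 13/47) → index 1
j=3: u_3=17/60 ∈ [13/47, 19/47) → index 2
j=4: u_4=11/30 ∈ [13/47, 19/47) → index 2
j=5: u_5=9/20 ∈ [19/47, 27/47) → index 3
j=6: u_6=8/15 ∈ [19/47, 27/47) → index 3
j=7: u_7=37/60 ∈ [28/47, 29/47) → index 5
j=8: u_8=7/10 ∈ [29/47, 34/47) → index 6
j=9: u_9=47/60 ∈ [34/47, 40/47) → index 7
j=10: u_10=13/15 ∈ [40/47, 42/47) → index 8
j=11: u_11=19/20 ∈ [42/47, 46/47) → index 9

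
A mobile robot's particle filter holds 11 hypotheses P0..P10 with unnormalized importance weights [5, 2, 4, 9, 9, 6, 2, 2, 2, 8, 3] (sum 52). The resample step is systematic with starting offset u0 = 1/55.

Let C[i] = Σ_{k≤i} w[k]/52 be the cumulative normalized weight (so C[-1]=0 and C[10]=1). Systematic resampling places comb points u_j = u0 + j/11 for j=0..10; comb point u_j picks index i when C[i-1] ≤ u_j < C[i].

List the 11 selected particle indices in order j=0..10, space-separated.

C = [5/52, 7/52, 11/52, 5/13, 29/52, 35/52, 37/52, 3/4, 41/52, 49/52, 1]
j=0: u_0=1/55 ∈ [0, 5/52) → index 0
j=1: u_1=6/55 ∈ [5/52, 7/52) → index 1
j=2: u_2=1/5 ∈ [7/52, 11/52) → index 2
j=3: u_3=16/55 ∈ [11/52, 5/13) → index 3
j=4: u_4=21/55 ∈ [11/52, 5/13) → index 3
j=5: u_5=26/55 ∈ [5/13, 29/52) → index 4
j=6: u_6=31/55 ∈ [29/52, 35/52) → index 5
j=7: u_7=36/55 ∈ [29/52, 35/52) → index 5
j=8: u_8=41/55 ∈ [37/52, 3/4) → index 7
j=9: u_9=46/55 ∈ [41/52, 49/52) → index 9
j=10: u_10=51/55 ∈ [41/52, 49/52) → index 9

0 1 2 3 3 4 5 5 7 9 9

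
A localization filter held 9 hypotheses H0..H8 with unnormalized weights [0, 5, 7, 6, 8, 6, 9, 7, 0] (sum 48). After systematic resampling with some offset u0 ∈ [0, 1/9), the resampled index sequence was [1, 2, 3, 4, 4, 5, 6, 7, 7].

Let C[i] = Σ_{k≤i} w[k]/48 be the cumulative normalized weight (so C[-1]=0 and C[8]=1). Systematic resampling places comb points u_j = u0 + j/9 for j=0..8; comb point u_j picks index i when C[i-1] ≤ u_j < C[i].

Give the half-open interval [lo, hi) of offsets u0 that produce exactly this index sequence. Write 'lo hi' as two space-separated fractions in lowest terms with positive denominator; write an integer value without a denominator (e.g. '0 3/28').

11/144 7/72

C = [0, 5/48, 1/4, 3/8, 13/24, 2/3, 41/48, 1, 1]
j=0 picked index 1: u0 ∈ [0, 5/48)
j=1 picked index 2: u0 ∈ [-1/144, 5/36)
j=2 picked index 3: u0 ∈ [1/36, 11/72)
j=3 picked index 4: u0 ∈ [1/24, 5/24)
j=4 picked index 4: u0 ∈ [-5/72, 7/72)
j=5 picked index 5: u0 ∈ [-1/72, 1/9)
j=6 picked index 6: u0 ∈ [0, 3/16)
j=7 picked index 7: u0 ∈ [11/144, 2/9)
j=8 picked index 7: u0 ∈ [-5/144, 1/9)
intersection: [11/144, 7/72)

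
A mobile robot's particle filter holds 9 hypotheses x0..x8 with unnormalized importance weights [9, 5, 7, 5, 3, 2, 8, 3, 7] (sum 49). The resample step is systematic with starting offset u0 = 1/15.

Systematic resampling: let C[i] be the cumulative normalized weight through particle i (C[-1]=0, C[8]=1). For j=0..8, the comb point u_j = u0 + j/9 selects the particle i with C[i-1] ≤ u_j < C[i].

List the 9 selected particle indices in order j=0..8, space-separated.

0 0 2 2 3 5 6 7 8

C = [9/49, 2/7, 3/7, 26/49, 29/49, 31/49, 39/49, 6/7, 1]
j=0: u_0=1/15 ∈ [0, 9/49) → index 0
j=1: u_1=8/45 ∈ [0, 9/49) → index 0
j=2: u_2=13/45 ∈ [2/7, 3/7) → index 2
j=3: u_3=2/5 ∈ [2/7, 3/7) → index 2
j=4: u_4=23/45 ∈ [3/7, 26/49) → index 3
j=5: u_5=28/45 ∈ [29/49, 31/49) → index 5
j=6: u_6=11/15 ∈ [31/49, 39/49) → index 6
j=7: u_7=38/45 ∈ [39/49, 6/7) → index 7
j=8: u_8=43/45 ∈ [6/7, 1) → index 8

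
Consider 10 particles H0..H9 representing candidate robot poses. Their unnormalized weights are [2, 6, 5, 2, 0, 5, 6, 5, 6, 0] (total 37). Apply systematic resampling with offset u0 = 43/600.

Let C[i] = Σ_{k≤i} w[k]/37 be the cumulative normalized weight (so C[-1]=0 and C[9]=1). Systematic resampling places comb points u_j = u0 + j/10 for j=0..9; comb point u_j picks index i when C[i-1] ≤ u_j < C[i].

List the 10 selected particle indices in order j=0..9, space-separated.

1 1 2 3 5 6 6 7 8 8

C = [2/37, 8/37, 13/37, 15/37, 15/37, 20/37, 26/37, 31/37, 1, 1]
j=0: u_0=43/600 ∈ [2/37, 8/37) → index 1
j=1: u_1=103/600 ∈ [2/37, 8/37) → index 1
j=2: u_2=163/600 ∈ [8/37, 13/37) → index 2
j=3: u_3=223/600 ∈ [13/37, 15/37) → index 3
j=4: u_4=283/600 ∈ [15/37, 20/37) → index 5
j=5: u_5=343/600 ∈ [20/37, 26/37) → index 6
j=6: u_6=403/600 ∈ [20/37, 26/37) → index 6
j=7: u_7=463/600 ∈ [26/37, 31/37) → index 7
j=8: u_8=523/600 ∈ [31/37, 1) → index 8
j=9: u_9=583/600 ∈ [31/37, 1) → index 8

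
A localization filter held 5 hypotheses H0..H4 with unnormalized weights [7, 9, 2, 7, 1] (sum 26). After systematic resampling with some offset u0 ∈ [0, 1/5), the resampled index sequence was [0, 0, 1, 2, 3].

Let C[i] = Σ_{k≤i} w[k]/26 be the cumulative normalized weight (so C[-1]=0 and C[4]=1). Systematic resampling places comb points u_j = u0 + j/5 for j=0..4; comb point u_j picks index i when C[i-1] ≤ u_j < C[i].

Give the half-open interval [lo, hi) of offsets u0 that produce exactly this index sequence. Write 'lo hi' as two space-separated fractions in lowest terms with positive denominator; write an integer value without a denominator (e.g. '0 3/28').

1/65 9/130

C = [7/26, 8/13, 9/13, 25/26, 1]
j=0 picked index 0: u0 ∈ [0, 7/26)
j=1 picked index 0: u0 ∈ [-1/5, 9/130)
j=2 picked index 1: u0 ∈ [-17/130, 14/65)
j=3 picked index 2: u0 ∈ [1/65, 6/65)
j=4 picked index 3: u0 ∈ [-7/65, 21/130)
intersection: [1/65, 9/130)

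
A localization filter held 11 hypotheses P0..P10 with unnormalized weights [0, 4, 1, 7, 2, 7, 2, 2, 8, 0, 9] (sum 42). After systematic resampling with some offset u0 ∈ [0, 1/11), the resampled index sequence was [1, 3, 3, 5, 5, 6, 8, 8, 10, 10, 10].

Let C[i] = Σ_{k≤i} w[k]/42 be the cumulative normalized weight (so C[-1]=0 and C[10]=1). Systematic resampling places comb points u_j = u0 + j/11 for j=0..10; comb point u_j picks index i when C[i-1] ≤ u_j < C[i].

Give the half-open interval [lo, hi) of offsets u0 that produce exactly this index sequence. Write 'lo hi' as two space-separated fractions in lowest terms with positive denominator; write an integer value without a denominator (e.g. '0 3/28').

C = [0, 2/21, 5/42, 2/7, 1/3, 1/2, 23/42, 25/42, 11/14, 11/14, 1]
j=0 picked index 1: u0 ∈ [0, 2/21)
j=1 picked index 3: u0 ∈ [13/462, 15/77)
j=2 picked index 3: u0 ∈ [-29/462, 8/77)
j=3 picked index 5: u0 ∈ [2/33, 5/22)
j=4 picked index 5: u0 ∈ [-1/33, 3/22)
j=5 picked index 6: u0 ∈ [1/22, 43/462)
j=6 picked index 8: u0 ∈ [23/462, 37/154)
j=7 picked index 8: u0 ∈ [-19/462, 23/154)
j=8 picked index 10: u0 ∈ [9/154, 3/11)
j=9 picked index 10: u0 ∈ [-5/154, 2/11)
j=10 picked index 10: u0 ∈ [-19/154, 1/11)
intersection: [2/33, 1/11)

2/33 1/11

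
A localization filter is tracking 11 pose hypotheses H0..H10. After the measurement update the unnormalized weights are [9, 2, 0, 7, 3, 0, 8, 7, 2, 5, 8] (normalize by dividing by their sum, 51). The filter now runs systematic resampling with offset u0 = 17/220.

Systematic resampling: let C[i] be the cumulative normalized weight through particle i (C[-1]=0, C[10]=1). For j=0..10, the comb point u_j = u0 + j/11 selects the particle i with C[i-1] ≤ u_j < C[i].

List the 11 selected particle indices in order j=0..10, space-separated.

0 0 3 3 6 6 7 8 9 10 10

C = [3/17, 11/51, 11/51, 6/17, 7/17, 7/17, 29/51, 12/17, 38/51, 43/51, 1]
j=0: u_0=17/220 ∈ [0, 3/17) → index 0
j=1: u_1=37/220 ∈ [0, 3/17) → index 0
j=2: u_2=57/220 ∈ [11/51, 6/17) → index 3
j=3: u_3=7/20 ∈ [11/51, 6/17) → index 3
j=4: u_4=97/220 ∈ [7/17, 29/51) → index 6
j=5: u_5=117/220 ∈ [7/17, 29/51) → index 6
j=6: u_6=137/220 ∈ [29/51, 12/17) → index 7
j=7: u_7=157/220 ∈ [12/17, 38/51) → index 8
j=8: u_8=177/220 ∈ [38/51, 43/51) → index 9
j=9: u_9=197/220 ∈ [43/51, 1) → index 10
j=10: u_10=217/220 ∈ [43/51, 1) → index 10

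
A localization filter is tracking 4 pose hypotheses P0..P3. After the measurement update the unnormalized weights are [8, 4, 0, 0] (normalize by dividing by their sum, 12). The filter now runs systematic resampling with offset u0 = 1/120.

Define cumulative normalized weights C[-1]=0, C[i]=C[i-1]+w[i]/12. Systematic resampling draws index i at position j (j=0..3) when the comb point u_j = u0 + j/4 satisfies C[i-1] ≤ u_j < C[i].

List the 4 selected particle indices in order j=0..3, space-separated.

C = [2/3, 1, 1, 1]
j=0: u_0=1/120 ∈ [0, 2/3) → index 0
j=1: u_1=31/120 ∈ [0, 2/3) → index 0
j=2: u_2=61/120 ∈ [0, 2/3) → index 0
j=3: u_3=91/120 ∈ [2/3, 1) → index 1

0 0 0 1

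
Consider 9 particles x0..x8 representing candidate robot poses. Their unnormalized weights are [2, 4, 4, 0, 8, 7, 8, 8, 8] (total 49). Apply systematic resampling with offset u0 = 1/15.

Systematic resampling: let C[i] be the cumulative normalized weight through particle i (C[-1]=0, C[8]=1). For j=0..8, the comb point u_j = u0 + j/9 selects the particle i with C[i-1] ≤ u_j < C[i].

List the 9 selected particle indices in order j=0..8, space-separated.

1 2 4 5 6 6 7 8 8

C = [2/49, 6/49, 10/49, 10/49, 18/49, 25/49, 33/49, 41/49, 1]
j=0: u_0=1/15 ∈ [2/49, 6/49) → index 1
j=1: u_1=8/45 ∈ [6/49, 10/49) → index 2
j=2: u_2=13/45 ∈ [10/49, 18/49) → index 4
j=3: u_3=2/5 ∈ [18/49, 25/49) → index 5
j=4: u_4=23/45 ∈ [25/49, 33/49) → index 6
j=5: u_5=28/45 ∈ [25/49, 33/49) → index 6
j=6: u_6=11/15 ∈ [33/49, 41/49) → index 7
j=7: u_7=38/45 ∈ [41/49, 1) → index 8
j=8: u_8=43/45 ∈ [41/49, 1) → index 8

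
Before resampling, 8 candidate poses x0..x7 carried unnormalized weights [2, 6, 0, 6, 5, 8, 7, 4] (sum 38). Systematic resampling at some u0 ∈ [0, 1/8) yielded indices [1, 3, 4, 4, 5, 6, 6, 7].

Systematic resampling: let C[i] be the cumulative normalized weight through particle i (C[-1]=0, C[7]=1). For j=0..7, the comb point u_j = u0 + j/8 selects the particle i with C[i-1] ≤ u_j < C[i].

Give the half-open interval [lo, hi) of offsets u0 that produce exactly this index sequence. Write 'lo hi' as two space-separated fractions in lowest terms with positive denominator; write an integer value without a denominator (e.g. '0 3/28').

9/76 1/8

C = [1/19, 4/19, 4/19, 7/19, 1/2, 27/38, 17/19, 1]
j=0 picked index 1: u0 ∈ [1/19, 4/19)
j=1 picked index 3: u0 ∈ [13/152, 37/152)
j=2 picked index 4: u0 ∈ [9/76, 1/4)
j=3 picked index 4: u0 ∈ [-1/152, 1/8)
j=4 picked index 5: u0 ∈ [0, 4/19)
j=5 picked index 6: u0 ∈ [13/152, 41/152)
j=6 picked index 6: u0 ∈ [-3/76, 11/76)
j=7 picked index 7: u0 ∈ [3/152, 1/8)
intersection: [9/76, 1/8)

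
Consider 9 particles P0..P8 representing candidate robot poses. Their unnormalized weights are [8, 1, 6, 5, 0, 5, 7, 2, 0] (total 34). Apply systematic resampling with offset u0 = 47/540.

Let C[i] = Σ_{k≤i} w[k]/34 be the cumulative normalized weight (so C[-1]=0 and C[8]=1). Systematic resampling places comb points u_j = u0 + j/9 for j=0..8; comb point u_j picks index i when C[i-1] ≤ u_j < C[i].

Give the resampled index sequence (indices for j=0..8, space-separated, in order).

0 0 2 2 3 5 6 6 7

C = [4/17, 9/34, 15/34, 10/17, 10/17, 25/34, 16/17, 1, 1]
j=0: u_0=47/540 ∈ [0, 4/17) → index 0
j=1: u_1=107/540 ∈ [0, 4/17) → index 0
j=2: u_2=167/540 ∈ [9/34, 15/34) → index 2
j=3: u_3=227/540 ∈ [9/34, 15/34) → index 2
j=4: u_4=287/540 ∈ [15/34, 10/17) → index 3
j=5: u_5=347/540 ∈ [10/17, 25/34) → index 5
j=6: u_6=407/540 ∈ [25/34, 16/17) → index 6
j=7: u_7=467/540 ∈ [25/34, 16/17) → index 6
j=8: u_8=527/540 ∈ [16/17, 1) → index 7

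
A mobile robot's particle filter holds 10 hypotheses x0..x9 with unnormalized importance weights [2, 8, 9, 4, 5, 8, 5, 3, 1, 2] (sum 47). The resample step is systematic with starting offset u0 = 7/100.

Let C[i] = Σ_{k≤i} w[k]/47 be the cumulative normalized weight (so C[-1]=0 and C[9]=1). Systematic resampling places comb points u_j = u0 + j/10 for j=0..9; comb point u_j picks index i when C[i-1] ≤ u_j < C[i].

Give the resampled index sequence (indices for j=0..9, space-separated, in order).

1 1 2 2 3 4 5 6 6 9

C = [2/47, 10/47, 19/47, 23/47, 28/47, 36/47, 41/47, 44/47, 45/47, 1]
j=0: u_0=7/100 ∈ [2/47, 10/47) → index 1
j=1: u_1=17/100 ∈ [2/47, 10/47) → index 1
j=2: u_2=27/100 ∈ [10/47, 19/47) → index 2
j=3: u_3=37/100 ∈ [10/47, 19/47) → index 2
j=4: u_4=47/100 ∈ [19/47, 23/47) → index 3
j=5: u_5=57/100 ∈ [23/47, 28/47) → index 4
j=6: u_6=67/100 ∈ [28/47, 36/47) → index 5
j=7: u_7=77/100 ∈ [36/47, 41/47) → index 6
j=8: u_8=87/100 ∈ [36/47, 41/47) → index 6
j=9: u_9=97/100 ∈ [45/47, 1) → index 9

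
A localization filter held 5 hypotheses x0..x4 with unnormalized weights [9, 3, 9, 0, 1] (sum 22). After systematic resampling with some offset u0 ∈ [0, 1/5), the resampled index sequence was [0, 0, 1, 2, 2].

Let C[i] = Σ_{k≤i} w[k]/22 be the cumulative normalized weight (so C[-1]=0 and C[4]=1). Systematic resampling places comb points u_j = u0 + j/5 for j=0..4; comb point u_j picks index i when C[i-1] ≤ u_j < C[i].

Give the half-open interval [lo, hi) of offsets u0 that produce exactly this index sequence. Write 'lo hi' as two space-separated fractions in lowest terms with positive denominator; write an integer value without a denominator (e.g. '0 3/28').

C = [9/22, 6/11, 21/22, 21/22, 1]
j=0 picked index 0: u0 ∈ [0, 9/22)
j=1 picked index 0: u0 ∈ [-1/5, 23/110)
j=2 picked index 1: u0 ∈ [1/110, 8/55)
j=3 picked index 2: u0 ∈ [-3/55, 39/110)
j=4 picked index 2: u0 ∈ [-14/55, 17/110)
intersection: [1/110, 8/55)

1/110 8/55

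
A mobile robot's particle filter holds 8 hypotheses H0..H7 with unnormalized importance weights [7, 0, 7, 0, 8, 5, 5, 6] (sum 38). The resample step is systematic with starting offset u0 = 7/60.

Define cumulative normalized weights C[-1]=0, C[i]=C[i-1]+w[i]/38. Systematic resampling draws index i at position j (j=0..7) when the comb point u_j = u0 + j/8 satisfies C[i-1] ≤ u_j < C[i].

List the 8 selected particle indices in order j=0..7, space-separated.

C = [7/38, 7/38, 7/19, 7/19, 11/19, 27/38, 16/19, 1]
j=0: u_0=7/60 ∈ [0, 7/38) → index 0
j=1: u_1=29/120 ∈ [7/38, 7/19) → index 2
j=2: u_2=11/30 ∈ [7/38, 7/19) → index 2
j=3: u_3=59/120 ∈ [7/19, 11/19) → index 4
j=4: u_4=37/60 ∈ [11/19, 27/38) → index 5
j=5: u_5=89/120 ∈ [27/38, 16/19) → index 6
j=6: u_6=13/15 ∈ [16/19, 1) → index 7
j=7: u_7=119/120 ∈ [16/19, 1) → index 7

0 2 2 4 5 6 7 7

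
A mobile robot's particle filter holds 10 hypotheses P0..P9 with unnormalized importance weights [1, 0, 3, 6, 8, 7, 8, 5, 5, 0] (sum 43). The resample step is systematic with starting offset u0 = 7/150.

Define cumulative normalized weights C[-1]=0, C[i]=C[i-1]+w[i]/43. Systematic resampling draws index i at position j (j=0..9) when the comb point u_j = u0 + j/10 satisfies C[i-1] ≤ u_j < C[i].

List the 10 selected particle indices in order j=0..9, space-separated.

2 3 4 4 5 5 6 6 7 8

C = [1/43, 1/43, 4/43, 10/43, 18/43, 25/43, 33/43, 38/43, 1, 1]
j=0: u_0=7/150 ∈ [1/43, 4/43) → index 2
j=1: u_1=11/75 ∈ [4/43, 10/43) → index 3
j=2: u_2=37/150 ∈ [10/43, 18/43) → index 4
j=3: u_3=26/75 ∈ [10/43, 18/43) → index 4
j=4: u_4=67/150 ∈ [18/43, 25/43) → index 5
j=5: u_5=41/75 ∈ [18/43, 25/43) → index 5
j=6: u_6=97/150 ∈ [25/43, 33/43) → index 6
j=7: u_7=56/75 ∈ [25/43, 33/43) → index 6
j=8: u_8=127/150 ∈ [33/43, 38/43) → index 7
j=9: u_9=71/75 ∈ [38/43, 1) → index 8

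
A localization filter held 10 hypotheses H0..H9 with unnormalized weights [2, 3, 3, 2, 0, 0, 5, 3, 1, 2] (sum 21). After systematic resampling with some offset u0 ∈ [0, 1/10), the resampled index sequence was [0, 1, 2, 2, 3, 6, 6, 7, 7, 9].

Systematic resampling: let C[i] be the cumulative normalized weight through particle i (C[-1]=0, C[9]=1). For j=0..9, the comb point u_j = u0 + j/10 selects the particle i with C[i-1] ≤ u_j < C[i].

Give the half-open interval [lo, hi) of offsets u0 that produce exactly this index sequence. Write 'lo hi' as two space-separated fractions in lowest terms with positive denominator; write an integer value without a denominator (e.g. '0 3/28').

4/105 2/35

C = [2/21, 5/21, 8/21, 10/21, 10/21, 10/21, 5/7, 6/7, 19/21, 1]
j=0 picked index 0: u0 ∈ [0, 2/21)
j=1 picked index 1: u0 ∈ [-1/210, 29/210)
j=2 picked index 2: u0 ∈ [4/105, 19/105)
j=3 picked index 2: u0 ∈ [-13/210, 17/210)
j=4 picked index 3: u0 ∈ [-2/105, 8/105)
j=5 picked index 6: u0 ∈ [-1/42, 3/14)
j=6 picked index 6: u0 ∈ [-13/105, 4/35)
j=7 picked index 7: u0 ∈ [1/70, 11/70)
j=8 picked index 7: u0 ∈ [-3/35, 2/35)
j=9 picked index 9: u0 ∈ [1/210, 1/10)
intersection: [4/105, 2/35)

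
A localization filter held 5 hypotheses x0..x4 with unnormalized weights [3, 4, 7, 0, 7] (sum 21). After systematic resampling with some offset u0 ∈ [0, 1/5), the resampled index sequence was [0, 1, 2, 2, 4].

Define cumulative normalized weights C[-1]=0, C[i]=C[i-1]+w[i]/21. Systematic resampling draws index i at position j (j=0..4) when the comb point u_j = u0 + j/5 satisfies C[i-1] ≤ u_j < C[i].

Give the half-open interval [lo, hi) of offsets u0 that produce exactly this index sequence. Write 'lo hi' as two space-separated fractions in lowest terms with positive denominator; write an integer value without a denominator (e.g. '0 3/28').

C = [1/7, 1/3, 2/3, 2/3, 1]
j=0 picked index 0: u0 ∈ [0, 1/7)
j=1 picked index 1: u0 ∈ [-2/35, 2/15)
j=2 picked index 2: u0 ∈ [-1/15, 4/15)
j=3 picked index 2: u0 ∈ [-4/15, 1/15)
j=4 picked index 4: u0 ∈ [-2/15, 1/5)
intersection: [0, 1/15)

0 1/15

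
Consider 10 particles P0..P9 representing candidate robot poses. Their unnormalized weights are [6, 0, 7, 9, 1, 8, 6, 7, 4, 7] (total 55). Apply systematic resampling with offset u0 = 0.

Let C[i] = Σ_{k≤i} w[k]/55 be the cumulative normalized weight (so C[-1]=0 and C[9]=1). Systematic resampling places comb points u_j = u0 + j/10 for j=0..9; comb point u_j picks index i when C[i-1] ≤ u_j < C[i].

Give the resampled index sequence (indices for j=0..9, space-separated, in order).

C = [6/55, 6/55, 13/55, 2/5, 23/55, 31/55, 37/55, 4/5, 48/55, 1]
j=0: u_0=0 ∈ [0, 6/55) → index 0
j=1: u_1=1/10 ∈ [0, 6/55) → index 0
j=2: u_2=1/5 ∈ [6/55, 13/55) → index 2
j=3: u_3=3/10 ∈ [13/55, 2/5) → index 3
j=4: u_4=2/5 ∈ [2/5, 23/55) → index 4
j=5: u_5=1/2 ∈ [23/55, 31/55) → index 5
j=6: u_6=3/5 ∈ [31/55, 37/55) → index 6
j=7: u_7=7/10 ∈ [37/55, 4/5) → index 7
j=8: u_8=4/5 ∈ [4/5, 48/55) → index 8
j=9: u_9=9/10 ∈ [48/55, 1) → index 9

0 0 2 3 4 5 6 7 8 9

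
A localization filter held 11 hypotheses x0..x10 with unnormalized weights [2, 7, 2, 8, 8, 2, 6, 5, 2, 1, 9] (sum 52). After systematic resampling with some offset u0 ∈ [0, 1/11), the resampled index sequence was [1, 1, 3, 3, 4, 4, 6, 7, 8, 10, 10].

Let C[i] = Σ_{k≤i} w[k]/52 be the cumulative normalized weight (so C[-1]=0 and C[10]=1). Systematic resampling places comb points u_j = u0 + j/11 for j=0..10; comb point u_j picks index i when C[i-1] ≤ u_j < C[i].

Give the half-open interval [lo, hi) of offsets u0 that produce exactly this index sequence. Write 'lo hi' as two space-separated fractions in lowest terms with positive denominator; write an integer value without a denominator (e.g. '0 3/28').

6/143 37/572

C = [1/26, 9/52, 11/52, 19/52, 27/52, 29/52, 35/52, 10/13, 21/26, 43/52, 1]
j=0 picked index 1: u0 ∈ [1/26, 9/52)
j=1 picked index 1: u0 ∈ [-15/286, 47/572)
j=2 picked index 3: u0 ∈ [17/572, 105/572)
j=3 picked index 3: u0 ∈ [-35/572, 53/572)
j=4 picked index 4: u0 ∈ [1/572, 89/572)
j=5 picked index 4: u0 ∈ [-51/572, 37/572)
j=6 picked index 6: u0 ∈ [7/572, 73/572)
j=7 picked index 7: u0 ∈ [21/572, 19/143)
j=8 picked index 8: u0 ∈ [6/143, 23/286)
j=9 picked index 10: u0 ∈ [5/572, 2/11)
j=10 picked index 10: u0 ∈ [-47/572, 1/11)
intersection: [6/143, 37/572)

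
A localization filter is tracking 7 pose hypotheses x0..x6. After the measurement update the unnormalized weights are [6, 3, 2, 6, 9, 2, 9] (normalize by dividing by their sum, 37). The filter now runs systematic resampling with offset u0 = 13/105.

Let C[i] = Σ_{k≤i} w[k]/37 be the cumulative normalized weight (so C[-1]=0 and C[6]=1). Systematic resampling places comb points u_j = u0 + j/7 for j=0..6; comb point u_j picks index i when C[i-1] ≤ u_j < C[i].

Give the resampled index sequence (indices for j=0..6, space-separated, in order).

0 2 3 4 4 6 6

C = [6/37, 9/37, 11/37, 17/37, 26/37, 28/37, 1]
j=0: u_0=13/105 ∈ [0, 6/37) → index 0
j=1: u_1=4/15 ∈ [9/37, 11/37) → index 2
j=2: u_2=43/105 ∈ [11/37, 17/37) → index 3
j=3: u_3=58/105 ∈ [17/37, 26/37) → index 4
j=4: u_4=73/105 ∈ [17/37, 26/37) → index 4
j=5: u_5=88/105 ∈ [28/37, 1) → index 6
j=6: u_6=103/105 ∈ [28/37, 1) → index 6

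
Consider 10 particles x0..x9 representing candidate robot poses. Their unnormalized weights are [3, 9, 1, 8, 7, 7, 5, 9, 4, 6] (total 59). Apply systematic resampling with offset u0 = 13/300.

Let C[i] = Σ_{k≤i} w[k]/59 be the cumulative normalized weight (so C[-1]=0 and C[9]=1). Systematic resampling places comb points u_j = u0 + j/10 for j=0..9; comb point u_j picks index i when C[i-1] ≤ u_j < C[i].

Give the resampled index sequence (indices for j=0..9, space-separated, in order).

0 1 3 3 4 5 6 7 8 9

C = [3/59, 12/59, 13/59, 21/59, 28/59, 35/59, 40/59, 49/59, 53/59, 1]
j=0: u_0=13/300 ∈ [0, 3/59) → index 0
j=1: u_1=43/300 ∈ [3/59, 12/59) → index 1
j=2: u_2=73/300 ∈ [13/59, 21/59) → index 3
j=3: u_3=103/300 ∈ [13/59, 21/59) → index 3
j=4: u_4=133/300 ∈ [21/59, 28/59) → index 4
j=5: u_5=163/300 ∈ [28/59, 35/59) → index 5
j=6: u_6=193/300 ∈ [35/59, 40/59) → index 6
j=7: u_7=223/300 ∈ [40/59, 49/59) → index 7
j=8: u_8=253/300 ∈ [49/59, 53/59) → index 8
j=9: u_9=283/300 ∈ [53/59, 1) → index 9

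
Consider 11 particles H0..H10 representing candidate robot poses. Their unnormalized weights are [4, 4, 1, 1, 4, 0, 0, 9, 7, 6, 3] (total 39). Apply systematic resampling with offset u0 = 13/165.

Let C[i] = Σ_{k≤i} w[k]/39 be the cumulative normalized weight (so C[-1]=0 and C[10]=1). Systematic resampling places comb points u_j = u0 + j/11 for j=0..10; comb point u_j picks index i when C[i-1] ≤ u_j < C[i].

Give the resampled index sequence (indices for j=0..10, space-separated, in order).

C = [4/39, 8/39, 3/13, 10/39, 14/39, 14/39, 14/39, 23/39, 10/13, 12/13, 1]
j=0: u_0=13/165 ∈ [0, 4/39) → index 0
j=1: u_1=28/165 ∈ [4/39, 8/39) → index 1
j=2: u_2=43/165 ∈ [10/39, 14/39) → index 4
j=3: u_3=58/165 ∈ [10/39, 14/39) → index 4
j=4: u_4=73/165 ∈ [14/39, 23/39) → index 7
j=5: u_5=8/15 ∈ [14/39, 23/39) → index 7
j=6: u_6=103/165 ∈ [23/39, 10/13) → index 8
j=7: u_7=118/165 ∈ [23/39, 10/13) → index 8
j=8: u_8=133/165 ∈ [10/13, 12/13) → index 9
j=9: u_9=148/165 ∈ [10/13, 12/13) → index 9
j=10: u_10=163/165 ∈ [12/13, 1) → index 10

0 1 4 4 7 7 8 8 9 9 10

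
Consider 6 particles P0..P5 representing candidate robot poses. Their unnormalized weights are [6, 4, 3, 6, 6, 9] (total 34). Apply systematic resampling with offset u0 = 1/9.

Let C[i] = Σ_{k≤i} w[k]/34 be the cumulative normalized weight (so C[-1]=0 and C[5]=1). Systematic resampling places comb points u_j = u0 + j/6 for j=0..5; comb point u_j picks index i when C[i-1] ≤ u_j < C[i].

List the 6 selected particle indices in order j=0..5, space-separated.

0 1 3 4 5 5

C = [3/17, 5/17, 13/34, 19/34, 25/34, 1]
j=0: u_0=1/9 ∈ [0, 3/17) → index 0
j=1: u_1=5/18 ∈ [3/17, 5/17) → index 1
j=2: u_2=4/9 ∈ [13/34, 19/34) → index 3
j=3: u_3=11/18 ∈ [19/34, 25/34) → index 4
j=4: u_4=7/9 ∈ [25/34, 1) → index 5
j=5: u_5=17/18 ∈ [25/34, 1) → index 5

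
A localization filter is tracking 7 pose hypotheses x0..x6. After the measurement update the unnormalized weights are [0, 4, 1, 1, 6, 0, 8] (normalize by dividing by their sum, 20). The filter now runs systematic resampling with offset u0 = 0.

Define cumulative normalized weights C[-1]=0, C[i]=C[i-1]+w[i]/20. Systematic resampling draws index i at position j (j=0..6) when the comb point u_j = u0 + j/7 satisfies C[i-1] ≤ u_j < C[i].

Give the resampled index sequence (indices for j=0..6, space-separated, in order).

1 1 3 4 4 6 6

C = [0, 1/5, 1/4, 3/10, 3/5, 3/5, 1]
j=0: u_0=0 ∈ [0, 1/5) → index 1
j=1: u_1=1/7 ∈ [0, 1/5) → index 1
j=2: u_2=2/7 ∈ [1/4, 3/10) → index 3
j=3: u_3=3/7 ∈ [3/10, 3/5) → index 4
j=4: u_4=4/7 ∈ [3/10, 3/5) → index 4
j=5: u_5=5/7 ∈ [3/5, 1) → index 6
j=6: u_6=6/7 ∈ [3/5, 1) → index 6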